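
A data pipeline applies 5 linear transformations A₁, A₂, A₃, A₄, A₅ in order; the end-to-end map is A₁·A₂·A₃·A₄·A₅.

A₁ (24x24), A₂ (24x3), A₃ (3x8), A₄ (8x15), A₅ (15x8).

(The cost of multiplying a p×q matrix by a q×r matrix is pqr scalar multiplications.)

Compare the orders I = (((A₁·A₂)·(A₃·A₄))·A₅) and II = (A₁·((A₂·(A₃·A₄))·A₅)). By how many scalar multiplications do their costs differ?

Order I = (((A₁·A₂)·(A₃·A₄))·A₅): (A₁·A₂): 24×24 by 24×3 → 24×3, cost 24·24·3 = 1728; (A₃·A₄): 3×8 by 8×15 → 3×15, cost 3·8·15 = 360; ((A₁·A₂)·(A₃·A₄)): 24×3 by 3×15 → 24×15, cost 24·3·15 = 1080; cumulative 3168; (((A₁·A₂)·(A₃·A₄))·A₅): 24×15 by 15×8 → 24×8, cost 24·15·8 = 2880; cumulative 6048. Total 6048.
Order II = (A₁·((A₂·(A₃·A₄))·A₅)): (A₃·A₄): 3×8 by 8×15 → 3×15, cost 3·8·15 = 360; (A₂·(A₃·A₄)): 24×3 by 3×15 → 24×15, cost 24·3·15 = 1080; cumulative 1440; ((A₂·(A₃·A₄))·A₅): 24×15 by 15×8 → 24×8, cost 24·15·8 = 2880; cumulative 4320; (A₁·((A₂·(A₃·A₄))·A₅)): 24×24 by 24×8 → 24×8, cost 24·24·8 = 4608; cumulative 8928. Total 8928.
Difference: |6048 − 8928| = 2880.

2880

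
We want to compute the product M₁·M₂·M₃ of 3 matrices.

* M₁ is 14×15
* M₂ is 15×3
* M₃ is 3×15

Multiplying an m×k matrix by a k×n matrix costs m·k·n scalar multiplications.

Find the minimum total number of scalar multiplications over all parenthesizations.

1260

Order (M₁·(M₂·M₃)): (M₂·M₃): 15×3 by 3×15 → 15×15, cost 15·3·15 = 675; (M₁·(M₂·M₃)): 14×15 by 15×15 → 14×15, cost 14·15·15 = 3150; cumulative 3825. Total 3825.
Order ((M₁·M₂)·M₃): (M₁·M₂): 14×15 by 15×3 → 14×3, cost 14·15·3 = 630; ((M₁·M₂)·M₃): 14×3 by 3×15 → 14×15, cost 14·3·15 = 630; cumulative 1260. Total 1260.
Minimum: 1260.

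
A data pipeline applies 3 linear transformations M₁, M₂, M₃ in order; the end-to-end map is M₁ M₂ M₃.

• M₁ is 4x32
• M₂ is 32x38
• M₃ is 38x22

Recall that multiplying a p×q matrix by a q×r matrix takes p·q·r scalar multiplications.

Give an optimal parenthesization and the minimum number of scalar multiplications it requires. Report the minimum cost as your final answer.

8208

(M₁ (M₂ M₃)): cost 29568.
((M₁ M₂) M₃): cost 8208.
Optimal: ((M₁ M₂) M₃) with cost 8208.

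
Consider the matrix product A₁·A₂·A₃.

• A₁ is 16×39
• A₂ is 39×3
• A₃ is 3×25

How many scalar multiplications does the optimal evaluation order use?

3072

Order (A₁·(A₂·A₃)): (A₂·A₃): 39×3 by 3×25 → 39×25, cost 39·3·25 = 2925; (A₁·(A₂·A₃)): 16×39 by 39×25 → 16×25, cost 16·39·25 = 15600; cumulative 18525. Total 18525.
Order ((A₁·A₂)·A₃): (A₁·A₂): 16×39 by 39×3 → 16×3, cost 16·39·3 = 1872; ((A₁·A₂)·A₃): 16×3 by 3×25 → 16×25, cost 16·3·25 = 1200; cumulative 3072. Total 3072.
Minimum: 3072.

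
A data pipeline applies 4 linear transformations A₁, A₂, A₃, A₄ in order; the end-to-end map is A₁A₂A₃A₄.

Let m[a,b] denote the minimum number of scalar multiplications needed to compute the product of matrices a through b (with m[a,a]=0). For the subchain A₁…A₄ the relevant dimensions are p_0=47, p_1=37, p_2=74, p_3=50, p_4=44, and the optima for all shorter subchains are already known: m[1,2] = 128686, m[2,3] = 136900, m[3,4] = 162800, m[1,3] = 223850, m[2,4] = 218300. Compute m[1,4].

m[1,4] = min over k∈[1,3] of m[1,k]+m[k+1,4]+p_{0}·p_k·p_{4}.
k=1: 0 + 218300 + 47·37·44 = 294816; k=2: 128686 + 162800 + 47·74·44 = 444518; k=3: 223850 + 0 + 47·50·44 = 327250.
Minimum: 294816 at k=1.

294816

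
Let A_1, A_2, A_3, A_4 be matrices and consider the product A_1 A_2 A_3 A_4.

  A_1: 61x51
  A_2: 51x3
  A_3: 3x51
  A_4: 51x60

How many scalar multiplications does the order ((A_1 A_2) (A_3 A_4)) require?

29493

(A_1 A_2): 61×51 by 51×3 → 61×3, cost 61·51·3 = 9333
(A_3 A_4): 3×51 by 51×60 → 3×60, cost 3·51·60 = 9180
((A_1 A_2) (A_3 A_4)): 61×3 by 3×60 → 61×60, cost 61·3·60 = 10980; cumulative 29493
Total: 29493 scalar multiplications.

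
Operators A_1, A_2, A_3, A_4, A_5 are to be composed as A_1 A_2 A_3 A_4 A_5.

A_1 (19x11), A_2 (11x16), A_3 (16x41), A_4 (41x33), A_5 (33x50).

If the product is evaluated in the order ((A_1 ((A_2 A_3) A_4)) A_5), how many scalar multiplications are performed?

(A_2 A_3): 11×16 by 16×41 → 11×41, cost 11·16·41 = 7216
((A_2 A_3) A_4): 11×41 by 41×33 → 11×33, cost 11·41·33 = 14883; cumulative 22099
(A_1 ((A_2 A_3) A_4)): 19×11 by 11×33 → 19×33, cost 19·11·33 = 6897; cumulative 28996
((A_1 ((A_2 A_3) A_4)) A_5): 19×33 by 33×50 → 19×50, cost 19·33·50 = 31350; cumulative 60346
Total: 60346 scalar multiplications.

60346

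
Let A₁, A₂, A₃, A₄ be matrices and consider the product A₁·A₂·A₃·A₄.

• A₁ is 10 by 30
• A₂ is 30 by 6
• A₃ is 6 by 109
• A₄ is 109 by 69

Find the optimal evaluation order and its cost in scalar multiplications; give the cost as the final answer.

51066

Adjacent pairs: A₁A₂ = 10·30·6 = 1800; A₂A₃ = 30·6·109 = 19620; A₃A₄ = 6·109·69 = 45126.
Length 3: A₁..A₃: k=1: 0+19620+10·30·109=52320; k=2: 1800+0+10·6·109=8340 → min 8340 | A₂..A₄: k=2: 0+45126+30·6·69=57546; k=3: 19620+0+30·109·69=245250 → min 57546.
Length 4: A₁..A₄: k=1: 0+57546+10·30·69=78246; k=2: 1800+45126+10·6·69=51066; k=3: 8340+0+10·109·69=83550 → min 51066.
Optimal parenthesization: ((A₁·A₂)·(A₃·A₄)) with cost 51066.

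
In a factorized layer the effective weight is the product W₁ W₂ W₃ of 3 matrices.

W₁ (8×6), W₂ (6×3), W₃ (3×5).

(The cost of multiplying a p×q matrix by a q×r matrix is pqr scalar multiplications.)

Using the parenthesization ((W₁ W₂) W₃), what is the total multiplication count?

(W₁ W₂): 8×6 by 6×3 → 8×3, cost 8·6·3 = 144
((W₁ W₂) W₃): 8×3 by 3×5 → 8×5, cost 8·3·5 = 120; cumulative 264
Total: 264 scalar multiplications.

264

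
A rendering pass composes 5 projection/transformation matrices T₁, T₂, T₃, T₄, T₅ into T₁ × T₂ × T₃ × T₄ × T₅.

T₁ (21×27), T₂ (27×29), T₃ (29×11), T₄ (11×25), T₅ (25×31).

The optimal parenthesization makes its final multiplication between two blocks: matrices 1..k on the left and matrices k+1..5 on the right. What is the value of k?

3

Adjacent pairs: T₁T₂ = 21·27·29 = 16443; T₂T₃ = 27·29·11 = 8613; T₃T₄ = 29·11·25 = 7975; T₄T₅ = 11·25·31 = 8525.
Length 3: T₁..T₃: k=1: 0+8613+21·27·11=14850; k=2: 16443+0+21·29·11=23142 → min 14850 | T₂..T₄: k=2: 0+7975+27·29·25=27550; k=3: 8613+0+27·11·25=16038 → min 16038 | T₃..T₅: k=3: 0+8525+29·11·31=18414; k=4: 7975+0+29·25·31=30450 → min 18414.
Length 4: T₁..T₄: k=1: 0+16038+21·27·25=30213; k=2: 16443+7975+21·29·25=39643; k=3: 14850+0+21·11·25=20625 → min 20625 | T₂..T₅: k=2: 0+18414+27·29·31=42687; k=3: 8613+8525+27·11·31=26345; k=4: 16038+0+27·25·31=36963 → min 26345.
Top-level splits: k=1: (T₁..T₁)·(T₂..T₅) → 0+26345+21·27·31 = 43922; k=2: (T₁..T₂)·(T₃..T₅) → 16443+18414+21·29·31 = 53736; k=3: (T₁..T₃)·(T₄..T₅) → 14850+8525+21·11·31 = 30536; k=4: (T₁..T₄)·(T₅..T₅) → 20625+0+21·25·31 = 36900.
Best split is after T₃, i.e. k = 3.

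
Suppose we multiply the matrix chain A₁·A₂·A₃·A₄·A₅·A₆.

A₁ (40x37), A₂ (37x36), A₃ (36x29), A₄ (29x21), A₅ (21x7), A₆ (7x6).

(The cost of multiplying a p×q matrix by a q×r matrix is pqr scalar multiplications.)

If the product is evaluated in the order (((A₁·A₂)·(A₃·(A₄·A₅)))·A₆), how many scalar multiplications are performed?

76611

(A₁·A₂): 40×37 by 37×36 → 40×36, cost 40·37·36 = 53280
(A₄·A₅): 29×21 by 21×7 → 29×7, cost 29·21·7 = 4263
(A₃·(A₄·A₅)): 36×29 by 29×7 → 36×7, cost 36·29·7 = 7308; cumulative 11571
((A₁·A₂)·(A₃·(A₄·A₅))): 40×36 by 36×7 → 40×7, cost 40·36·7 = 10080; cumulative 74931
(((A₁·A₂)·(A₃·(A₄·A₅)))·A₆): 40×7 by 7×6 → 40×6, cost 40·7·6 = 1680; cumulative 76611
Total: 76611 scalar multiplications.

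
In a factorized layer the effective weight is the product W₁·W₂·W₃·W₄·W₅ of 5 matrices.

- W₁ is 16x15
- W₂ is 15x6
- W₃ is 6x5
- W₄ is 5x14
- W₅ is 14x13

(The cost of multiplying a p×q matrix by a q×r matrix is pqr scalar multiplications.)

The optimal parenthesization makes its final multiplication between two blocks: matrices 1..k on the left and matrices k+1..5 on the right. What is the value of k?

3

Adjacent pairs: W₁W₂ = 16·15·6 = 1440; W₂W₃ = 15·6·5 = 450; W₃W₄ = 6·5·14 = 420; W₄W₅ = 5·14·13 = 910.
Length 3: W₁..W₃: k=1: 0+450+16·15·5=1650; k=2: 1440+0+16·6·5=1920 → min 1650 | W₂..W₄: k=2: 0+420+15·6·14=1680; k=3: 450+0+15·5·14=1500 → min 1500 | W₃..W₅: k=3: 0+910+6·5·13=1300; k=4: 420+0+6·14·13=1512 → min 1300.
Length 4: W₁..W₄: k=1: 0+1500+16·15·14=4860; k=2: 1440+420+16·6·14=3204; k=3: 1650+0+16·5·14=2770 → min 2770 | W₂..W₅: k=2: 0+1300+15·6·13=2470; k=3: 450+910+15·5·13=2335; k=4: 1500+0+15·14·13=4230 → min 2335.
Top-level splits: k=1: (W₁..W₁)·(W₂..W₅) → 0+2335+16·15·13 = 5455; k=2: (W₁..W₂)·(W₃..W₅) → 1440+1300+16·6·13 = 3988; k=3: (W₁..W₃)·(W₄..W₅) → 1650+910+16·5·13 = 3600; k=4: (W₁..W₄)·(W₅..W₅) → 2770+0+16·14·13 = 5682.
Best split is after W₃, i.e. k = 3.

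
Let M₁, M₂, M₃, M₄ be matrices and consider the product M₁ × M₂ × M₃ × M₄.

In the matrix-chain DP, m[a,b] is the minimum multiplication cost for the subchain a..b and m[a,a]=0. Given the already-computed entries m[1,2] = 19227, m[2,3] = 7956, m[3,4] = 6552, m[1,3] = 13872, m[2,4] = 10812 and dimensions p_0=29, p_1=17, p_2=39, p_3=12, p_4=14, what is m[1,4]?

17714

m[1,4] = min over k∈[1,3] of m[1,k]+m[k+1,4]+p_{0}·p_k·p_{4}.
k=1: 0 + 10812 + 29·17·14 = 17714; k=2: 19227 + 6552 + 29·39·14 = 41613; k=3: 13872 + 0 + 29·12·14 = 18744.
Minimum: 17714 at k=1.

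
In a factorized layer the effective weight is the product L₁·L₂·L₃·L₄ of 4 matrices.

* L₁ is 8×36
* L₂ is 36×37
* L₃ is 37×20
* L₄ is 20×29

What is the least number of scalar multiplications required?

Adjacent pairs: L₁L₂ = 8·36·37 = 10656; L₂L₃ = 36·37·20 = 26640; L₃L₄ = 37·20·29 = 21460.
Length 3: L₁..L₃: k=1: 0+26640+8·36·20=32400; k=2: 10656+0+8·37·20=16576 → min 16576 | L₂..L₄: k=2: 0+21460+36·37·29=60088; k=3: 26640+0+36·20·29=47520 → min 47520.
Length 4: L₁..L₄: k=1: 0+47520+8·36·29=55872; k=2: 10656+21460+8·37·29=40700; k=3: 16576+0+8·20·29=21216 → min 21216.
Optimal order: (((L₁·L₂)·L₃)·L₄) with cost 21216.

21216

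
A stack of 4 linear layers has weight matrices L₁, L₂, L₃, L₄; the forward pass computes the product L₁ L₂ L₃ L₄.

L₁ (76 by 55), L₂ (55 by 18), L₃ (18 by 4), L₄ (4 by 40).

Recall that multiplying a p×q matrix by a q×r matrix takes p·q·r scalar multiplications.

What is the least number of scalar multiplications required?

Adjacent pairs: L₁L₂ = 76·55·18 = 75240; L₂L₃ = 55·18·4 = 3960; L₃L₄ = 18·4·40 = 2880.
Length 3: L₁..L₃: k=1: 0+3960+76·55·4=20680; k=2: 75240+0+76·18·4=80712 → min 20680 | L₂..L₄: k=2: 0+2880+55·18·40=42480; k=3: 3960+0+55·4·40=12760 → min 12760.
Length 4: L₁..L₄: k=1: 0+12760+76·55·40=179960; k=2: 75240+2880+76·18·40=132840; k=3: 20680+0+76·4·40=32840 → min 32840.
Optimal order: ((L₁ (L₂ L₃)) L₄) with cost 32840.

32840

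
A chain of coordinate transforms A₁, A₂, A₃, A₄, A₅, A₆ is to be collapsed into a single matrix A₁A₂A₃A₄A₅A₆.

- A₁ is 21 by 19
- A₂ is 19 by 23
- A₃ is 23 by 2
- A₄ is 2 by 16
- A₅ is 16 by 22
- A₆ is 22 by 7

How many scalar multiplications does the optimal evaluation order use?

2978

Adjacent pairs: A₁A₂ = 21·19·23 = 9177; A₂A₃ = 19·23·2 = 874; A₃A₄ = 23·2·16 = 736; A₄A₅ = 2·16·22 = 704; A₅A₆ = 16·22·7 = 2464.
Length 3: A₁..A₃: k=1: 0+874+21·19·2=1672; k=2: 9177+0+21·23·2=10143 → min 1672 | A₂..A₄: k=2: 0+736+19·23·16=7728; k=3: 874+0+19·2·16=1482 → min 1482 | A₃..A₅: k=3: 0+704+23·2·22=1716; k=4: 736+0+23·16·22=8832 → min 1716 | A₄..A₆: k=4: 0+2464+2·16·7=2688; k=5: 704+0+2·22·7=1012 → min 1012.
Length 4: A₁..A₄: k=1: 0+1482+21·19·16=7866; k=2: 9177+736+21·23·16=17641; k=3: 1672+0+21·2·16=2344 → min 2344 | A₂..A₅: k=2: 0+1716+19·23·22=11330; k=3: 874+704+19·2·22=2414; k=4: 1482+0+19·16·22=8170 → min 2414 | A₃..A₆: k=3: 0+1012+23·2·7=1334; k=4: 736+2464+23·16·7=5776; k=5: 1716+0+23·22·7=5258 → min 1334.
Length 5: A₁..A₅: k=1: 0+2414+21·19·22=11192; k=2: 9177+1716+21·23·22=21519; k=3: 1672+704+21·2·22=3300; k=4: 2344+0+21·16·22=9736 → min 3300 | A₂..A₆: k=2: 0+1334+19·23·7=4393; k=3: 874+1012+19·2·7=2152; k=4: 1482+2464+19·16·7=6074; k=5: 2414+0+19·22·7=5340 → min 2152.
Length 6: A₁..A₆: k=1: 0+2152+21·19·7=4945; k=2: 9177+1334+21·23·7=13892; k=3: 1672+1012+21·2·7=2978; k=4: 2344+2464+21·16·7=7160; k=5: 3300+0+21·22·7=6534 → min 2978.
Optimal order: ((A₁(A₂A₃))((A₄A₅)A₆)) with cost 2978.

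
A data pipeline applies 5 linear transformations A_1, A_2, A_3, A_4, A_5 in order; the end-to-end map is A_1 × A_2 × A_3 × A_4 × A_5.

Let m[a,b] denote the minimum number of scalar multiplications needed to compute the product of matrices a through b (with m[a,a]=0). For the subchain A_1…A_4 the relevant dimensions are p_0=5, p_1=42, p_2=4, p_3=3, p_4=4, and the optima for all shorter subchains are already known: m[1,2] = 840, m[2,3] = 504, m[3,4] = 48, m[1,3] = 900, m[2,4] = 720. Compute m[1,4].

960

m[1,4] = min over k∈[1,3] of m[1,k]+m[k+1,4]+p_{0}·p_k·p_{4}.
k=1: 0 + 720 + 5·42·4 = 1560; k=2: 840 + 48 + 5·4·4 = 968; k=3: 900 + 0 + 5·3·4 = 960.
Minimum: 960 at k=3.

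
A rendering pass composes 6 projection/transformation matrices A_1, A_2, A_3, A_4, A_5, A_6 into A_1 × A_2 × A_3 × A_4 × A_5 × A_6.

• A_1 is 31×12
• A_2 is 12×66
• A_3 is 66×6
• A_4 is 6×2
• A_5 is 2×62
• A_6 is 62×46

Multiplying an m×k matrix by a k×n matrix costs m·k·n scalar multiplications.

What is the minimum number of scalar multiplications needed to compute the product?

11676

Adjacent pairs: A_1A_2 = 31·12·66 = 24552; A_2A_3 = 12·66·6 = 4752; A_3A_4 = 66·6·2 = 792; A_4A_5 = 6·2·62 = 744; A_5A_6 = 2·62·46 = 5704.
Length 3: A_1..A_3: k=1: 0+4752+31·12·6=6984; k=2: 24552+0+31·66·6=36828 → min 6984 | A_2..A_4: k=2: 0+792+12·66·2=2376; k=3: 4752+0+12·6·2=4896 → min 2376 | A_3..A_5: k=3: 0+744+66·6·62=25296; k=4: 792+0+66·2·62=8976 → min 8976 | A_4..A_6: k=4: 0+5704+6·2·46=6256; k=5: 744+0+6·62·46=17856 → min 6256.
Length 4: A_1..A_4: k=1: 0+2376+31·12·2=3120; k=2: 24552+792+31·66·2=29436; k=3: 6984+0+31·6·2=7356 → min 3120 | A_2..A_5: k=2: 0+8976+12·66·62=58080; k=3: 4752+744+12·6·62=9960; k=4: 2376+0+12·2·62=3864 → min 3864 | A_3..A_6: k=3: 0+6256+66·6·46=24472; k=4: 792+5704+66·2·46=12568; k=5: 8976+0+66·62·46=197208 → min 12568.
Length 5: A_1..A_5: k=1: 0+3864+31·12·62=26928; k=2: 24552+8976+31·66·62=160380; k=3: 6984+744+31·6·62=19260; k=4: 3120+0+31·2·62=6964 → min 6964 | A_2..A_6: k=2: 0+12568+12·66·46=49000; k=3: 4752+6256+12·6·46=14320; k=4: 2376+5704+12·2·46=9184; k=5: 3864+0+12·62·46=38088 → min 9184.
Length 6: A_1..A_6: k=1: 0+9184+31·12·46=26296; k=2: 24552+12568+31·66·46=131236; k=3: 6984+6256+31·6·46=21796; k=4: 3120+5704+31·2·46=11676; k=5: 6964+0+31·62·46=95376 → min 11676.
Optimal order: ((A_1 × (A_2 × (A_3 × A_4))) × (A_5 × A_6)) with cost 11676.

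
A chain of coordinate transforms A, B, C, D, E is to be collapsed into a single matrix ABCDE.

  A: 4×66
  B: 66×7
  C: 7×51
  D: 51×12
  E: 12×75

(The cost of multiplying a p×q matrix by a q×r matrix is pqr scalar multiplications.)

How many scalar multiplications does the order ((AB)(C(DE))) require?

76623

(AB): 4×66 by 66×7 → 4×7, cost 4·66·7 = 1848
(DE): 51×12 by 12×75 → 51×75, cost 51·12·75 = 45900
(C(DE)): 7×51 by 51×75 → 7×75, cost 7·51·75 = 26775; cumulative 72675
((AB)(C(DE))): 4×7 by 7×75 → 4×75, cost 4·7·75 = 2100; cumulative 76623
Total: 76623 scalar multiplications.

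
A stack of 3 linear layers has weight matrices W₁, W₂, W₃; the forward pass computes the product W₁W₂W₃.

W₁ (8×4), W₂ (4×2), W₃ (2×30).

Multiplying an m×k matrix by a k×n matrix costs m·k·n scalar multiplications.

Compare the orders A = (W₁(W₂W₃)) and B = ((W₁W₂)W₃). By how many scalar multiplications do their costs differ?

Order A = (W₁(W₂W₃)): (W₂W₃): 4×2 by 2×30 → 4×30, cost 4·2·30 = 240; (W₁(W₂W₃)): 8×4 by 4×30 → 8×30, cost 8·4·30 = 960; cumulative 1200. Total 1200.
Order B = ((W₁W₂)W₃): (W₁W₂): 8×4 by 4×2 → 8×2, cost 8·4·2 = 64; ((W₁W₂)W₃): 8×2 by 2×30 → 8×30, cost 8·2·30 = 480; cumulative 544. Total 544.
Difference: |1200 − 544| = 656.

656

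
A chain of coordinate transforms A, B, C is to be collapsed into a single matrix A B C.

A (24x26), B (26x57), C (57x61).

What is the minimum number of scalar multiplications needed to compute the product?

Order (A (B C)): (B C): 26×57 by 57×61 → 26×61, cost 26·57·61 = 90402; (A (B C)): 24×26 by 26×61 → 24×61, cost 24·26·61 = 38064; cumulative 128466. Total 128466.
Order ((A B) C): (A B): 24×26 by 26×57 → 24×57, cost 24·26·57 = 35568; ((A B) C): 24×57 by 57×61 → 24×61, cost 24·57·61 = 83448; cumulative 119016. Total 119016.
Minimum: 119016.

119016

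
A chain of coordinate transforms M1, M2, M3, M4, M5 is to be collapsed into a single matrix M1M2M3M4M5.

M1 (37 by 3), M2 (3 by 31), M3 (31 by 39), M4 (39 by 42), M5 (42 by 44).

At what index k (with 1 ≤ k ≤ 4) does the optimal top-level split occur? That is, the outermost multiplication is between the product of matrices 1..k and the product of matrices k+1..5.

1

Adjacent pairs: M1M2 = 37·3·31 = 3441; M2M3 = 3·31·39 = 3627; M3M4 = 31·39·42 = 50778; M4M5 = 39·42·44 = 72072.
Length 3: M1..M3: k=1: 0+3627+37·3·39=7956; k=2: 3441+0+37·31·39=48174 → min 7956 | M2..M4: k=2: 0+50778+3·31·42=54684; k=3: 3627+0+3·39·42=8541 → min 8541 | M3..M5: k=3: 0+72072+31·39·44=125268; k=4: 50778+0+31·42·44=108066 → min 108066.
Length 4: M1..M4: k=1: 0+8541+37·3·42=13203; k=2: 3441+50778+37·31·42=102393; k=3: 7956+0+37·39·42=68562 → min 13203 | M2..M5: k=2: 0+108066+3·31·44=112158; k=3: 3627+72072+3·39·44=80847; k=4: 8541+0+3·42·44=14085 → min 14085.
Top-level splits: k=1: (M1..M1)·(M2..M5) → 0+14085+37·3·44 = 18969; k=2: (M1..M2)·(M3..M5) → 3441+108066+37·31·44 = 161975; k=3: (M1..M3)·(M4..M5) → 7956+72072+37·39·44 = 143520; k=4: (M1..M4)·(M5..M5) → 13203+0+37·42·44 = 81579.
Best split is after M1, i.e. k = 1.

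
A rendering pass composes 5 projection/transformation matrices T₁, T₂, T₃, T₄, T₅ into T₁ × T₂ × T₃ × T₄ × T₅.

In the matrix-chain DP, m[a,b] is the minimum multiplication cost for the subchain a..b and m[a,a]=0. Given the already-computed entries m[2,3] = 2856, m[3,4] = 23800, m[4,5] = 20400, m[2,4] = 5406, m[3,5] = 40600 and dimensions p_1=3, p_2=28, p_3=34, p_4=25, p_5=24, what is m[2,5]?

7206

m[2,5] = min over k∈[2,4] of m[2,k]+m[k+1,5]+p_{1}·p_k·p_{5}.
k=2: 0 + 40600 + 3·28·24 = 42616; k=3: 2856 + 20400 + 3·34·24 = 25704; k=4: 5406 + 0 + 3·25·24 = 7206.
Minimum: 7206 at k=4.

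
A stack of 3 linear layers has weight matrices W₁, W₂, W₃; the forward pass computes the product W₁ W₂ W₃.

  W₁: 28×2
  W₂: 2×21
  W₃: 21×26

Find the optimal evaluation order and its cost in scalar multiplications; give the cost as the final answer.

2548

(W₁ (W₂ W₃)): cost 2548.
((W₁ W₂) W₃): cost 16464.
Optimal: (W₁ (W₂ W₃)) with cost 2548.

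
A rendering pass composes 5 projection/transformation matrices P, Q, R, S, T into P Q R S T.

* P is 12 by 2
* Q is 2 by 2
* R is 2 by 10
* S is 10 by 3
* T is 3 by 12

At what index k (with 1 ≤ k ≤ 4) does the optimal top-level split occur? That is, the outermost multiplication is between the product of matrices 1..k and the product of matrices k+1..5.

1

Adjacent pairs: PQ = 12·2·2 = 48; QR = 2·2·10 = 40; RS = 2·10·3 = 60; ST = 10·3·12 = 360.
Length 3: P..R: k=1: 0+40+12·2·10=280; k=2: 48+0+12·2·10=288 → min 280 | Q..S: k=2: 0+60+2·2·3=72; k=3: 40+0+2·10·3=100 → min 72 | R..T: k=3: 0+360+2·10·12=600; k=4: 60+0+2·3·12=132 → min 132.
Length 4: P..S: k=1: 0+72+12·2·3=144; k=2: 48+60+12·2·3=180; k=3: 280+0+12·10·3=640 → min 144 | Q..T: k=2: 0+132+2·2·12=180; k=3: 40+360+2·10·12=640; k=4: 72+0+2·3·12=144 → min 144.
Top-level splits: k=1: (P..P)·(Q..T) → 0+144+12·2·12 = 432; k=2: (P..Q)·(R..T) → 48+132+12·2·12 = 468; k=3: (P..R)·(S..T) → 280+360+12·10·12 = 2080; k=4: (P..S)·(T..T) → 144+0+12·3·12 = 576.
Best split is after P, i.e. k = 1.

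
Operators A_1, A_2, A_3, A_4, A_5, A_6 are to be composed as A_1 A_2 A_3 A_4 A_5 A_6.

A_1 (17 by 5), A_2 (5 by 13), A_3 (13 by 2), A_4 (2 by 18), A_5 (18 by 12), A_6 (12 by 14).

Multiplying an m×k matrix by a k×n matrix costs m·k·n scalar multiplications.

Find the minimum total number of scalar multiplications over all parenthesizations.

1544

Adjacent pairs: A_1A_2 = 17·5·13 = 1105; A_2A_3 = 5·13·2 = 130; A_3A_4 = 13·2·18 = 468; A_4A_5 = 2·18·12 = 432; A_5A_6 = 18·12·14 = 3024.
Length 3: A_1..A_3: k=1: 0+130+17·5·2=300; k=2: 1105+0+17·13·2=1547 → min 300 | A_2..A_4: k=2: 0+468+5·13·18=1638; k=3: 130+0+5·2·18=310 → min 310 | A_3..A_5: k=3: 0+432+13·2·12=744; k=4: 468+0+13·18·12=3276 → min 744 | A_4..A_6: k=4: 0+3024+2·18·14=3528; k=5: 432+0+2·12·14=768 → min 768.
Length 4: A_1..A_4: k=1: 0+310+17·5·18=1840; k=2: 1105+468+17·13·18=5551; k=3: 300+0+17·2·18=912 → min 912 | A_2..A_5: k=2: 0+744+5·13·12=1524; k=3: 130+432+5·2·12=682; k=4: 310+0+5·18·12=1390 → min 682 | A_3..A_6: k=3: 0+768+13·2·14=1132; k=4: 468+3024+13·18·14=6768; k=5: 744+0+13·12·14=2928 → min 1132.
Length 5: A_1..A_5: k=1: 0+682+17·5·12=1702; k=2: 1105+744+17·13·12=4501; k=3: 300+432+17·2·12=1140; k=4: 912+0+17·18·12=4584 → min 1140 | A_2..A_6: k=2: 0+1132+5·13·14=2042; k=3: 130+768+5·2·14=1038; k=4: 310+3024+5·18·14=4594; k=5: 682+0+5·12·14=1522 → min 1038.
Length 6: A_1..A_6: k=1: 0+1038+17·5·14=2228; k=2: 1105+1132+17·13·14=5331; k=3: 300+768+17·2·14=1544; k=4: 912+3024+17·18·14=8220; k=5: 1140+0+17·12·14=3996 → min 1544.
Optimal order: ((A_1 (A_2 A_3)) ((A_4 A_5) A_6)) with cost 1544.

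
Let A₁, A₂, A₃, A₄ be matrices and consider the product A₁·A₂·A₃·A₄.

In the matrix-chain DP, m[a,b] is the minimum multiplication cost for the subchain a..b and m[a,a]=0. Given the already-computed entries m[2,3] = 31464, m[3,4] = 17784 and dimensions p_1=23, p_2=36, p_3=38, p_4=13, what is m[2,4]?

28548

m[2,4] = min over k∈[2,3] of m[2,k]+m[k+1,4]+p_{1}·p_k·p_{4}.
k=2: 0 + 17784 + 23·36·13 = 28548; k=3: 31464 + 0 + 23·38·13 = 42826.
Minimum: 28548 at k=2.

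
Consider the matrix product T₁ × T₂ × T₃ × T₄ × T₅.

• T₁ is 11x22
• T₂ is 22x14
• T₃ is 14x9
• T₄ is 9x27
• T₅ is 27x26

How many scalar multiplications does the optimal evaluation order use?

13666

Adjacent pairs: T₁T₂ = 11·22·14 = 3388; T₂T₃ = 22·14·9 = 2772; T₃T₄ = 14·9·27 = 3402; T₄T₅ = 9·27·26 = 6318.
Length 3: T₁..T₃: k=1: 0+2772+11·22·9=4950; k=2: 3388+0+11·14·9=4774 → min 4774 | T₂..T₄: k=2: 0+3402+22·14·27=11718; k=3: 2772+0+22·9·27=8118 → min 8118 | T₃..T₅: k=3: 0+6318+14·9·26=9594; k=4: 3402+0+14·27·26=13230 → min 9594.
Length 4: T₁..T₄: k=1: 0+8118+11·22·27=14652; k=2: 3388+3402+11·14·27=10948; k=3: 4774+0+11·9·27=7447 → min 7447 | T₂..T₅: k=2: 0+9594+22·14·26=17602; k=3: 2772+6318+22·9·26=14238; k=4: 8118+0+22·27·26=23562 → min 14238.
Length 5: T₁..T₅: k=1: 0+14238+11·22·26=20530; k=2: 3388+9594+11·14·26=16986; k=3: 4774+6318+11·9·26=13666; k=4: 7447+0+11·27·26=15169 → min 13666.
Optimal order: (((T₁ × T₂) × T₃) × (T₄ × T₅)) with cost 13666.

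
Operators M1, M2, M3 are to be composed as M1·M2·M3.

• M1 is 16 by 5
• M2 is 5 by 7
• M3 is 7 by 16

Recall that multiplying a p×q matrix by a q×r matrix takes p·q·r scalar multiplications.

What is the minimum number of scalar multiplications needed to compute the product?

Order (M1·(M2·M3)): (M2·M3): 5×7 by 7×16 → 5×16, cost 5·7·16 = 560; (M1·(M2·M3)): 16×5 by 5×16 → 16×16, cost 16·5·16 = 1280; cumulative 1840. Total 1840.
Order ((M1·M2)·M3): (M1·M2): 16×5 by 5×7 → 16×7, cost 16·5·7 = 560; ((M1·M2)·M3): 16×7 by 7×16 → 16×16, cost 16·7·16 = 1792; cumulative 2352. Total 2352.
Minimum: 1840.

1840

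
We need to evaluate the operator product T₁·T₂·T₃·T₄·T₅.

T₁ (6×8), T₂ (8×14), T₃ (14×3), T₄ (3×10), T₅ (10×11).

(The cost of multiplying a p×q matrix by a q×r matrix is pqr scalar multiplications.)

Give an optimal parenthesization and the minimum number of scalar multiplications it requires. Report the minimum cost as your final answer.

Adjacent pairs: T₁T₂ = 6·8·14 = 672; T₂T₃ = 8·14·3 = 336; T₃T₄ = 14·3·10 = 420; T₄T₅ = 3·10·11 = 330.
Length 3: T₁..T₃: k=1: 0+336+6·8·3=480; k=2: 672+0+6·14·3=924 → min 480 | T₂..T₄: k=2: 0+420+8·14·10=1540; k=3: 336+0+8·3·10=576 → min 576 | T₃..T₅: k=3: 0+330+14·3·11=792; k=4: 420+0+14·10·11=1960 → min 792.
Length 4: T₁..T₄: k=1: 0+576+6·8·10=1056; k=2: 672+420+6·14·10=1932; k=3: 480+0+6·3·10=660 → min 660 | T₂..T₅: k=2: 0+792+8·14·11=2024; k=3: 336+330+8·3·11=930; k=4: 576+0+8·10·11=1456 → min 930.
Length 5: T₁..T₅: k=1: 0+930+6·8·11=1458; k=2: 672+792+6·14·11=2388; k=3: 480+330+6·3·11=1008; k=4: 660+0+6·10·11=1320 → min 1008.
Optimal parenthesization: ((T₁·(T₂·T₃))·(T₄·T₅)) with cost 1008.

1008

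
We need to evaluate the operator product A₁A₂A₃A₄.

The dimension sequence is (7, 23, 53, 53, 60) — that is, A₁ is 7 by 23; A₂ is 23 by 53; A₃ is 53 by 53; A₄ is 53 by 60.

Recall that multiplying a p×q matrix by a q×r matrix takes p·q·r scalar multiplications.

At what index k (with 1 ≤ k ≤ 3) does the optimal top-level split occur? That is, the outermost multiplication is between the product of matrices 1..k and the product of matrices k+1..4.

3

Adjacent pairs: A₁A₂ = 7·23·53 = 8533; A₂A₃ = 23·53·53 = 64607; A₃A₄ = 53·53·60 = 168540.
Length 3: A₁..A₃: k=1: 0+64607+7·23·53=73140; k=2: 8533+0+7·53·53=28196 → min 28196 | A₂..A₄: k=2: 0+168540+23·53·60=241680; k=3: 64607+0+23·53·60=137747 → min 137747.
Top-level splits: k=1: (A₁..A₁)·(A₂..A₄) → 0+137747+7·23·60 = 147407; k=2: (A₁..A₂)·(A₃..A₄) → 8533+168540+7·53·60 = 199333; k=3: (A₁..A₃)·(A₄..A₄) → 28196+0+7·53·60 = 50456.
Best split is after A₃, i.e. k = 3.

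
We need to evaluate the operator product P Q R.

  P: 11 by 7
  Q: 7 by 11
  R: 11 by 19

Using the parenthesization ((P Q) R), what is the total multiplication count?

(P Q): 11×7 by 7×11 → 11×11, cost 11·7·11 = 847
((P Q) R): 11×11 by 11×19 → 11×19, cost 11·11·19 = 2299; cumulative 3146
Total: 3146 scalar multiplications.

3146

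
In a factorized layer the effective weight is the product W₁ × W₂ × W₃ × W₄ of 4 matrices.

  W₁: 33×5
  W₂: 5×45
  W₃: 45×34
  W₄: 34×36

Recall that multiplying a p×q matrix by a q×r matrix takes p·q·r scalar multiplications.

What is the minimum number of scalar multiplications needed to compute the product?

19710

Adjacent pairs: W₁W₂ = 33·5·45 = 7425; W₂W₃ = 5·45·34 = 7650; W₃W₄ = 45·34·36 = 55080.
Length 3: W₁..W₃: k=1: 0+7650+33·5·34=13260; k=2: 7425+0+33·45·34=57915 → min 13260 | W₂..W₄: k=2: 0+55080+5·45·36=63180; k=3: 7650+0+5·34·36=13770 → min 13770.
Length 4: W₁..W₄: k=1: 0+13770+33·5·36=19710; k=2: 7425+55080+33·45·36=115965; k=3: 13260+0+33·34·36=53652 → min 19710.
Optimal order: (W₁ × ((W₂ × W₃) × W₄)) with cost 19710.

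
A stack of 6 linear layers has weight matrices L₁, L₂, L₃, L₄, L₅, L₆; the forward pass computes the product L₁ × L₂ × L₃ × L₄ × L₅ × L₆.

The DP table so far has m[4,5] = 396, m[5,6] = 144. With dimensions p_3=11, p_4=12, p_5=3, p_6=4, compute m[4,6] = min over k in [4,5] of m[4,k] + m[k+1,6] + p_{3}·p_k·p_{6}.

528

m[4,6] = min over k∈[4,5] of m[4,k]+m[k+1,6]+p_{3}·p_k·p_{6}.
k=4: 0 + 144 + 11·12·4 = 672; k=5: 396 + 0 + 11·3·4 = 528.
Minimum: 528 at k=5.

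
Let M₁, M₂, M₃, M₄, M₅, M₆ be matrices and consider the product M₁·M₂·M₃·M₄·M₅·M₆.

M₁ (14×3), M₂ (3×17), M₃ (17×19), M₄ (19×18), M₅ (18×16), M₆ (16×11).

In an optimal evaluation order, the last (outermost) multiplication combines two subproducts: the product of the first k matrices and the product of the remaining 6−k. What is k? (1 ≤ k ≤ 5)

Adjacent pairs: M₁M₂ = 14·3·17 = 714; M₂M₃ = 3·17·19 = 969; M₃M₄ = 17·19·18 = 5814; M₄M₅ = 19·18·16 = 5472; M₅M₆ = 18·16·11 = 3168.
Length 3: M₁..M₃: k=1: 0+969+14·3·19=1767; k=2: 714+0+14·17·19=5236 → min 1767 | M₂..M₄: k=2: 0+5814+3·17·18=6732; k=3: 969+0+3·19·18=1995 → min 1995 | M₃..M₅: k=3: 0+5472+17·19·16=10640; k=4: 5814+0+17·18·16=10710 → min 10640 | M₄..M₆: k=4: 0+3168+19·18·11=6930; k=5: 5472+0+19·16·11=8816 → min 6930.
Length 4: M₁..M₄: k=1: 0+1995+14·3·18=2751; k=2: 714+5814+14·17·18=10812; k=3: 1767+0+14·19·18=6555 → min 2751 | M₂..M₅: k=2: 0+10640+3·17·16=11456; k=3: 969+5472+3·19·16=7353; k=4: 1995+0+3·18·16=2859 → min 2859 | M₃..M₆: k=3: 0+6930+17·19·11=10483; k=4: 5814+3168+17·18·11=12348; k=5: 10640+0+17·16·11=13632 → min 10483.
Length 5: M₁..M₅: k=1: 0+2859+14·3·16=3531; k=2: 714+10640+14·17·16=15162; k=3: 1767+5472+14·19·16=11495; k=4: 2751+0+14·18·16=6783 → min 3531 | M₂..M₆: k=2: 0+10483+3·17·11=11044; k=3: 969+6930+3·19·11=8526; k=4: 1995+3168+3·18·11=5757; k=5: 2859+0+3·16·11=3387 → min 3387.
Top-level splits: k=1: (M₁..M₁)·(M₂..M₆) → 0+3387+14·3·11 = 3849; k=2: (M₁..M₂)·(M₃..M₆) → 714+10483+14·17·11 = 13815; k=3: (M₁..M₃)·(M₄..M₆) → 1767+6930+14·19·11 = 11623; k=4: (M₁..M₄)·(M₅..M₆) → 2751+3168+14·18·11 = 8691; k=5: (M₁..M₅)·(M₆..M₆) → 3531+0+14·16·11 = 5995.
Best split is after M₁, i.e. k = 1.

1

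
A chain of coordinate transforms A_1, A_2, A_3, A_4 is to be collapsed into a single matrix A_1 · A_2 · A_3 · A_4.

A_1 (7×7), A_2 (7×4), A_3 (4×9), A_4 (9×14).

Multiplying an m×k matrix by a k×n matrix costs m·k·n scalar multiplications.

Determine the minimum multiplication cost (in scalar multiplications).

1092

Adjacent pairs: A_1A_2 = 7·7·4 = 196; A_2A_3 = 7·4·9 = 252; A_3A_4 = 4·9·14 = 504.
Length 3: A_1..A_3: k=1: 0+252+7·7·9=693; k=2: 196+0+7·4·9=448 → min 448 | A_2..A_4: k=2: 0+504+7·4·14=896; k=3: 252+0+7·9·14=1134 → min 896.
Length 4: A_1..A_4: k=1: 0+896+7·7·14=1582; k=2: 196+504+7·4·14=1092; k=3: 448+0+7·9·14=1330 → min 1092.
Optimal order: ((A_1 · A_2) · (A_3 · A_4)) with cost 1092.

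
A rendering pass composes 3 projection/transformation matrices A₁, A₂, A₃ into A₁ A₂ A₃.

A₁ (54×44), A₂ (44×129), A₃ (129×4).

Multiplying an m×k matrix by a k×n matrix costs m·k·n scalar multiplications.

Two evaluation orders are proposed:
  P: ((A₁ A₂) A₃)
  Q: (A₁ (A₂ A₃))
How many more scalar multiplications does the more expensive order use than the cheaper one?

Order P = ((A₁ A₂) A₃): (A₁ A₂): 54×44 by 44×129 → 54×129, cost 54·44·129 = 306504; ((A₁ A₂) A₃): 54×129 by 129×4 → 54×4, cost 54·129·4 = 27864; cumulative 334368. Total 334368.
Order Q = (A₁ (A₂ A₃)): (A₂ A₃): 44×129 by 129×4 → 44×4, cost 44·129·4 = 22704; (A₁ (A₂ A₃)): 54×44 by 44×4 → 54×4, cost 54·44·4 = 9504; cumulative 32208. Total 32208.
Difference: |334368 − 32208| = 302160.

302160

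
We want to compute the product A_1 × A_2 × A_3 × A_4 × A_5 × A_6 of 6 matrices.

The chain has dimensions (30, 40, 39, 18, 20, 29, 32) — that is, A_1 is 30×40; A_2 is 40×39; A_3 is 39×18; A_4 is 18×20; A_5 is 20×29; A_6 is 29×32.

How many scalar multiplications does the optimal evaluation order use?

94104

Adjacent pairs: A_1A_2 = 30·40·39 = 46800; A_2A_3 = 40·39·18 = 28080; A_3A_4 = 39·18·20 = 14040; A_4A_5 = 18·20·29 = 10440; A_5A_6 = 20·29·32 = 18560.
Length 3: A_1..A_3: k=1: 0+28080+30·40·18=49680; k=2: 46800+0+30·39·18=67860 → min 49680 | A_2..A_4: k=2: 0+14040+40·39·20=45240; k=3: 28080+0+40·18·20=42480 → min 42480 | A_3..A_5: k=3: 0+10440+39·18·29=30798; k=4: 14040+0+39·20·29=36660 → min 30798 | A_4..A_6: k=4: 0+18560+18·20·32=30080; k=5: 10440+0+18·29·32=27144 → min 27144.
Length 4: A_1..A_4: k=1: 0+42480+30·40·20=66480; k=2: 46800+14040+30·39·20=84240; k=3: 49680+0+30·18·20=60480 → min 60480 | A_2..A_5: k=2: 0+30798+40·39·29=76038; k=3: 28080+10440+40·18·29=59400; k=4: 42480+0+40·20·29=65680 → min 59400 | A_3..A_6: k=3: 0+27144+39·18·32=49608; k=4: 14040+18560+39·20·32=57560; k=5: 30798+0+39·29·32=66990 → min 49608.
Length 5: A_1..A_5: k=1: 0+59400+30·40·29=94200; k=2: 46800+30798+30·39·29=111528; k=3: 49680+10440+30·18·29=75780; k=4: 60480+0+30·20·29=77880 → min 75780 | A_2..A_6: k=2: 0+49608+40·39·32=99528; k=3: 28080+27144+40·18·32=78264; k=4: 42480+18560+40·20·32=86640; k=5: 59400+0+40·29·32=96520 → min 78264.
Length 6: A_1..A_6: k=1: 0+78264+30·40·32=116664; k=2: 46800+49608+30·39·32=133848; k=3: 49680+27144+30·18·32=94104; k=4: 60480+18560+30·20·32=98240; k=5: 75780+0+30·29·32=103620 → min 94104.
Optimal order: ((A_1 × (A_2 × A_3)) × ((A_4 × A_5) × A_6)) with cost 94104.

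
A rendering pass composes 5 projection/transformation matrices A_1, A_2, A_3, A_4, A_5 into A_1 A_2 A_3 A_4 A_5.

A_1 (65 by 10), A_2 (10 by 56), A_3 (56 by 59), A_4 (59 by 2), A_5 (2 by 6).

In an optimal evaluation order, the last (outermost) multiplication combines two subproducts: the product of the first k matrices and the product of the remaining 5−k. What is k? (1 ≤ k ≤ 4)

Adjacent pairs: A_1A_2 = 65·10·56 = 36400; A_2A_3 = 10·56·59 = 33040; A_3A_4 = 56·59·2 = 6608; A_4A_5 = 59·2·6 = 708.
Length 3: A_1..A_3: k=1: 0+33040+65·10·59=71390; k=2: 36400+0+65·56·59=251160 → min 71390 | A_2..A_4: k=2: 0+6608+10·56·2=7728; k=3: 33040+0+10·59·2=34220 → min 7728 | A_3..A_5: k=3: 0+708+56·59·6=20532; k=4: 6608+0+56·2·6=7280 → min 7280.
Length 4: A_1..A_4: k=1: 0+7728+65·10·2=9028; k=2: 36400+6608+65·56·2=50288; k=3: 71390+0+65·59·2=79060 → min 9028 | A_2..A_5: k=2: 0+7280+10·56·6=10640; k=3: 33040+708+10·59·6=37288; k=4: 7728+0+10·2·6=7848 → min 7848.
Top-level splits: k=1: (A_1..A_1)·(A_2..A_5) → 0+7848+65·10·6 = 11748; k=2: (A_1..A_2)·(A_3..A_5) → 36400+7280+65·56·6 = 65520; k=3: (A_1..A_3)·(A_4..A_5) → 71390+708+65·59·6 = 95108; k=4: (A_1..A_4)·(A_5..A_5) → 9028+0+65·2·6 = 9808.
Best split is after A_4, i.e. k = 4.

4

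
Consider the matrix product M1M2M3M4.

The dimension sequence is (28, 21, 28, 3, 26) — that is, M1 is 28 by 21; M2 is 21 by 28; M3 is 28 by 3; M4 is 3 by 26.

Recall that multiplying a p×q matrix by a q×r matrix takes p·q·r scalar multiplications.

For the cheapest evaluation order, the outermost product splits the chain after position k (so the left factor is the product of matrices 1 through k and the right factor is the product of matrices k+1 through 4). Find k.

3

Adjacent pairs: M1M2 = 28·21·28 = 16464; M2M3 = 21·28·3 = 1764; M3M4 = 28·3·26 = 2184.
Length 3: M1..M3: k=1: 0+1764+28·21·3=3528; k=2: 16464+0+28·28·3=18816 → min 3528 | M2..M4: k=2: 0+2184+21·28·26=17472; k=3: 1764+0+21·3·26=3402 → min 3402.
Top-level splits: k=1: (M1..M1)·(M2..M4) → 0+3402+28·21·26 = 18690; k=2: (M1..M2)·(M3..M4) → 16464+2184+28·28·26 = 39032; k=3: (M1..M3)·(M4..M4) → 3528+0+28·3·26 = 5712.
Best split is after M3, i.e. k = 3.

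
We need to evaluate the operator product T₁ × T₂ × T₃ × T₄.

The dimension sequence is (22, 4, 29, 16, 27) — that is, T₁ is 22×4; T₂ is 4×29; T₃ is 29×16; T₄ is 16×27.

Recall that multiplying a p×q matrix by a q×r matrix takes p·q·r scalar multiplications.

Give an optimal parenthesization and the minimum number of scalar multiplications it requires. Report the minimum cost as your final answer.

5960

Adjacent pairs: T₁T₂ = 22·4·29 = 2552; T₂T₃ = 4·29·16 = 1856; T₃T₄ = 29·16·27 = 12528.
Length 3: T₁..T₃: k=1: 0+1856+22·4·16=3264; k=2: 2552+0+22·29·16=12760 → min 3264 | T₂..T₄: k=2: 0+12528+4·29·27=15660; k=3: 1856+0+4·16·27=3584 → min 3584.
Length 4: T₁..T₄: k=1: 0+3584+22·4·27=5960; k=2: 2552+12528+22·29·27=32306; k=3: 3264+0+22·16·27=12768 → min 5960.
Optimal parenthesization: (T₁ × ((T₂ × T₃) × T₄)) with cost 5960.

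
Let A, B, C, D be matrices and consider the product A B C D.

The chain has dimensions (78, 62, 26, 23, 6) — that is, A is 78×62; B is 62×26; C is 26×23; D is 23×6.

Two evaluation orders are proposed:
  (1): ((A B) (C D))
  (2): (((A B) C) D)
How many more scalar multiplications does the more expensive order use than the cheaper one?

Order (1) = ((A B) (C D)): (A B): 78×62 by 62×26 → 78×26, cost 78·62·26 = 125736; (C D): 26×23 by 23×6 → 26×6, cost 26·23·6 = 3588; ((A B) (C D)): 78×26 by 26×6 → 78×6, cost 78·26·6 = 12168; cumulative 141492. Total 141492.
Order (2) = (((A B) C) D): (A B): 78×62 by 62×26 → 78×26, cost 78·62·26 = 125736; ((A B) C): 78×26 by 26×23 → 78×23, cost 78·26·23 = 46644; cumulative 172380; (((A B) C) D): 78×23 by 23×6 → 78×6, cost 78·23·6 = 10764; cumulative 183144. Total 183144.
Difference: |141492 − 183144| = 41652.

41652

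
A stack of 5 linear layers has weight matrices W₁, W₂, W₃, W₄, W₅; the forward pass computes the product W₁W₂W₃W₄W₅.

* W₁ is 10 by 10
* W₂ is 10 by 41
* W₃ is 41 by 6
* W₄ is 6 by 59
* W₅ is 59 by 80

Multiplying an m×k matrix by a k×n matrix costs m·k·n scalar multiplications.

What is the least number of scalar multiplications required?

36180

Adjacent pairs: W₁W₂ = 10·10·41 = 4100; W₂W₃ = 10·41·6 = 2460; W₃W₄ = 41·6·59 = 14514; W₄W₅ = 6·59·80 = 28320.
Length 3: W₁..W₃: k=1: 0+2460+10·10·6=3060; k=2: 4100+0+10·41·6=6560 → min 3060 | W₂..W₄: k=2: 0+14514+10·41·59=38704; k=3: 2460+0+10·6·59=6000 → min 6000 | W₃..W₅: k=3: 0+28320+41·6·80=48000; k=4: 14514+0+41·59·80=208034 → min 48000.
Length 4: W₁..W₄: k=1: 0+6000+10·10·59=11900; k=2: 4100+14514+10·41·59=42804; k=3: 3060+0+10·6·59=6600 → min 6600 | W₂..W₅: k=2: 0+48000+10·41·80=80800; k=3: 2460+28320+10·6·80=35580; k=4: 6000+0+10·59·80=53200 → min 35580.
Length 5: W₁..W₅: k=1: 0+35580+10·10·80=43580; k=2: 4100+48000+10·41·80=84900; k=3: 3060+28320+10·6·80=36180; k=4: 6600+0+10·59·80=53800 → min 36180.
Optimal order: ((W₁(W₂W₃))(W₄W₅)) with cost 36180.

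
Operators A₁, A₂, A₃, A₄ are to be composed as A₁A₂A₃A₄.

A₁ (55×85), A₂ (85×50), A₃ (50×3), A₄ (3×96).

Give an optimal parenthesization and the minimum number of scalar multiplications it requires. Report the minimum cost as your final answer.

Adjacent pairs: A₁A₂ = 55·85·50 = 233750; A₂A₃ = 85·50·3 = 12750; A₃A₄ = 50·3·96 = 14400.
Length 3: A₁..A₃: k=1: 0+12750+55·85·3=26775; k=2: 233750+0+55·50·3=242000 → min 26775 | A₂..A₄: k=2: 0+14400+85·50·96=422400; k=3: 12750+0+85·3·96=37230 → min 37230.
Length 4: A₁..A₄: k=1: 0+37230+55·85·96=486030; k=2: 233750+14400+55·50·96=512150; k=3: 26775+0+55·3·96=42615 → min 42615.
Optimal parenthesization: ((A₁(A₂A₃))A₄) with cost 42615.

42615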